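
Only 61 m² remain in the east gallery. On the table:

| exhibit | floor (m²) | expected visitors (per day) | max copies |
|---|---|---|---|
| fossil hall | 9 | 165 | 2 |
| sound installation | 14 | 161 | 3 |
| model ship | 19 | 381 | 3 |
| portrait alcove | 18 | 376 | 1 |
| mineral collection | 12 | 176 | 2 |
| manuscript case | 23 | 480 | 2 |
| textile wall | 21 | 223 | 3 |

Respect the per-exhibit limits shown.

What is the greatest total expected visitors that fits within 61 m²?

1242

Filling by ratio: model ship + portrait alcove + manuscript case for 1237, with 1 m² left unused.
Dropping portrait alcove frees 18 m²; slotting in model ship (19 m²) lifts the total to 1242 at 61 m².
No other feasible combination exceeds 1242.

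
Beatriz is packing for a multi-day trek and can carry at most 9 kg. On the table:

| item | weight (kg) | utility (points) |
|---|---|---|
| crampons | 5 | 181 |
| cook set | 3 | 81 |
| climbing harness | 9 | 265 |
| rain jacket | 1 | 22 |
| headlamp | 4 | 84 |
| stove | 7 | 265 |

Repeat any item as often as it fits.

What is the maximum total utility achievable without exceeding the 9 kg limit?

Ranking by ratio (utility/kg): stove 37.86, crampons 36.20, climbing harness 29.44.
Taking 2×rain jacket + stove: 9 kg used, 309 in utility.

309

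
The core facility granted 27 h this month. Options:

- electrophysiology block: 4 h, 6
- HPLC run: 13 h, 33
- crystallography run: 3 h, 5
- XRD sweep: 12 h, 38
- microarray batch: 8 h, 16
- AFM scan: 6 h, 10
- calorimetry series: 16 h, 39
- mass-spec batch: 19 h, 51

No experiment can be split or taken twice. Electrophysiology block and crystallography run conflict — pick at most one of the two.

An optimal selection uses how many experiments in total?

2

Optimal total is 71.
HPLC run + XRD sweep hits 71 at 25 h.
All optima have 2 experiments.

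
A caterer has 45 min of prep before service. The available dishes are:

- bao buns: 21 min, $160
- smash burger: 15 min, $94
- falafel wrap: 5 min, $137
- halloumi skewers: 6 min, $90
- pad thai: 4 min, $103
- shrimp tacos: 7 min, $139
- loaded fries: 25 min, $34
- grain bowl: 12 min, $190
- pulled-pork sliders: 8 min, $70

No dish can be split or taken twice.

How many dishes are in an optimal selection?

6

The maximum profit within 45 min is 729.
One optimal bundle: falafel wrap + halloumi skewers + pad thai + shrimp tacos + grain bowl + pulled-pork sliders (42 min).
Any selection reaching 729 contains exactly 6 dishes.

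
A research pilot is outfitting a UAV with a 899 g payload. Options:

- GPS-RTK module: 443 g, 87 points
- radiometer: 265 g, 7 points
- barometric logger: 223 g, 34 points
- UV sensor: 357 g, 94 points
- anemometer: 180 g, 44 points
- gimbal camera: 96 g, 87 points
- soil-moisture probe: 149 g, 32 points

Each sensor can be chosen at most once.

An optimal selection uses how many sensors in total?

3

Optimal total is 268.
One optimal bundle: GPS-RTK module + UV sensor + gimbal camera (896 g).
Any selection reaching 268 contains exactly 3 sensors.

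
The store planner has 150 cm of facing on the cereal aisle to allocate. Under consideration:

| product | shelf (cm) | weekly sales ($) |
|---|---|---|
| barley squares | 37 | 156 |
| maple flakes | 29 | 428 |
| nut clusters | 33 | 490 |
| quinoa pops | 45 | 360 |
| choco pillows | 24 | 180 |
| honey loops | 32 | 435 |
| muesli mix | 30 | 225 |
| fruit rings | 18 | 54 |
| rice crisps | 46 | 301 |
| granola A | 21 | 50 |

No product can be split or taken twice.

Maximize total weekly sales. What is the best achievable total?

1758

Ranking by ratio (weekly sales/cm): nut clusters 14.85, maple flakes 14.76, honey loops 13.59.
The ratio heuristic lands on maple flakes + nut clusters + quinoa pops + honey loops (1713) but leaves 11 cm idle.
Replace quinoa pops with choco pillows + muesli mix: the trade gains 45 net, giving 1758 at 148 cm.
Nothing else within 150 cm beats 1758.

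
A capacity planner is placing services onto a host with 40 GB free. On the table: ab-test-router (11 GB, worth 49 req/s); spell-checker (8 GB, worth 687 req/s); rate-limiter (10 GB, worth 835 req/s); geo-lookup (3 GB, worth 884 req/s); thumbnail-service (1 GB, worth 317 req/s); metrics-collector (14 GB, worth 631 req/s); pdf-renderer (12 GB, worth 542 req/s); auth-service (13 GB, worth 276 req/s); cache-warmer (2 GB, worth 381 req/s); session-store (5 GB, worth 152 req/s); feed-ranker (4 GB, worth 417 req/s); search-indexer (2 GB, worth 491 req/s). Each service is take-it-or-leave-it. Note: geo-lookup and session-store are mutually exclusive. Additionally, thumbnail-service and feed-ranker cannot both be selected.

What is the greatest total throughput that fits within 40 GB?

By throughput per GB: thumbnail-service 317.00, geo-lookup 294.67, search-indexer 245.50 lead.
Spell-checker + rate-limiter + geo-lookup + thumbnail-service + metrics-collector + cache-warmer + search-indexer uses 40 of the 40 GB and totals 4226.
No other feasible combination exceeds 4226.

4226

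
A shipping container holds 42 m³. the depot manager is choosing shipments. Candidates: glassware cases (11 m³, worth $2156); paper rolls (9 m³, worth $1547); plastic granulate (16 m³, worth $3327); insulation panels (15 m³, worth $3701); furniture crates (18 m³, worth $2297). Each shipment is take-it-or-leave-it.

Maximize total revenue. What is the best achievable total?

9184

Best packing: glassware cases + plastic granulate + insulation panels — 42 m³, 9184 total.
The closest alternative, paper rolls + plastic granulate + insulation panels, reaches only 8575.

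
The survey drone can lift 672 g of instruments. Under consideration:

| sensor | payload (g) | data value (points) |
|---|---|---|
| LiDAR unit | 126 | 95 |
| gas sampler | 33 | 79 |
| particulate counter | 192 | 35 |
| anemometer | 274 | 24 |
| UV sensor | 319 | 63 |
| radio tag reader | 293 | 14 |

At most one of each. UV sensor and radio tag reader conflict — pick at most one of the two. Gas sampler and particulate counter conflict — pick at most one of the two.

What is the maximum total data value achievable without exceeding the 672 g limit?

237

Taking LiDAR unit + gas sampler + UV sensor: 478 g used, 237 in data value.
Runner-up LiDAR unit + gas sampler + anemometer tops out at 198.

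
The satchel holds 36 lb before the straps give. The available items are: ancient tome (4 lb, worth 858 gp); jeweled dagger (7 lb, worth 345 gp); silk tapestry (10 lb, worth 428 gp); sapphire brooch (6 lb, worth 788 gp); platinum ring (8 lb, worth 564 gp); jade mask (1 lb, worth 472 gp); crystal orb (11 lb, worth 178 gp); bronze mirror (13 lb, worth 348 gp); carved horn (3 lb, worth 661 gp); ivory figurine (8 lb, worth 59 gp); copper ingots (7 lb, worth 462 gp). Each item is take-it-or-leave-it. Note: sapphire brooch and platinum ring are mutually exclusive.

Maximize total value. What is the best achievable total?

3669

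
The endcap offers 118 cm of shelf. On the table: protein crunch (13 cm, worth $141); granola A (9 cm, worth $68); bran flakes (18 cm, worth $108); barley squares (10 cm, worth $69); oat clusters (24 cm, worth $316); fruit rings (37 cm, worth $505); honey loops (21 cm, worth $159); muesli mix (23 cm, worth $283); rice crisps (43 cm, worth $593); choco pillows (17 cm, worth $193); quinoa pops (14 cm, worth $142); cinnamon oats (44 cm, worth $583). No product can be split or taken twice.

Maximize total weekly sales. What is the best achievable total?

A density-first pass picks protein crunch + oat clusters + fruit rings + rice crisps — 1555 at 117 cm.
Replace protein crunch with quinoa pops: the trade gains 1 net, giving 1556 at 118 cm.
An exhaustive check of the 4096 subsets confirms 1556.

1556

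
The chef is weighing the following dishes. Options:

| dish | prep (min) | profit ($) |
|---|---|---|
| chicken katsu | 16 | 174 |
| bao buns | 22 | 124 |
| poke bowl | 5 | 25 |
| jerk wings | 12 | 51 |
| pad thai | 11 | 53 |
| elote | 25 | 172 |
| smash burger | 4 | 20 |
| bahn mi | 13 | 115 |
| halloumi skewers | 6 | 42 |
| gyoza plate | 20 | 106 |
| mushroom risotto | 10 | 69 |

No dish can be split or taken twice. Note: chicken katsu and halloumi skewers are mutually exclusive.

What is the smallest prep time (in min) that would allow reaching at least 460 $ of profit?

Need the lightest bundle worth ≥ 460.
Taking chicken katsu + elote + bahn mi gives 461 (≥ 460) for 54 min.
No combination under 54 min hits 460.

54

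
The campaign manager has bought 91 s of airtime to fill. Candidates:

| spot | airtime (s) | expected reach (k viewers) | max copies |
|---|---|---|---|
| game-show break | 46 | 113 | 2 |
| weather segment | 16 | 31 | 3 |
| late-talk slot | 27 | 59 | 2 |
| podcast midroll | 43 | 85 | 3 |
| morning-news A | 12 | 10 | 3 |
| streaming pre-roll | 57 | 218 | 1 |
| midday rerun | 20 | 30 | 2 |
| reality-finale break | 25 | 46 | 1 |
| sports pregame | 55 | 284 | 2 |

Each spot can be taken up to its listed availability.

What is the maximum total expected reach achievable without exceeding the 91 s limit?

346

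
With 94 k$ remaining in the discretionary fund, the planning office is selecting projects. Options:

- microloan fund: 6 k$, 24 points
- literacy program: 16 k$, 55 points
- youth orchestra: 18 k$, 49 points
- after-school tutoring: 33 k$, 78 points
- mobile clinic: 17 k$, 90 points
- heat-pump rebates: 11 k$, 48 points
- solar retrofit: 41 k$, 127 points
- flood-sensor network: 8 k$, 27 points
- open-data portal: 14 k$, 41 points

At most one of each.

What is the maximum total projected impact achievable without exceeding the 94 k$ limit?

347

Ranking by ratio (projected impact/k$): mobile clinic 5.29, heat-pump rebates 4.36, microloan fund 4.00, literacy program 3.44.
A density-first pass picks microloan fund + literacy program + youth orchestra + mobile clinic + heat-pump rebates + flood-sensor network + open-data portal — 334 at 90 k$.
The 38 k$ tied up in microloan fund and youth orchestra and open-data portal is better spent on solar retrofit — total rises to 347 (93 k$).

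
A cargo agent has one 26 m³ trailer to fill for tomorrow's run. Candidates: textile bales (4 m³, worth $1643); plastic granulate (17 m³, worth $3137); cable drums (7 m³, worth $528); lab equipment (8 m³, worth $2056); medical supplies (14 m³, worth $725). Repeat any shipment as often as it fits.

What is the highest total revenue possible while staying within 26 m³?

9858

Taking 6×textile bales: 24 m³ used, 9858 in revenue.
No other feasible combination exceeds 9858.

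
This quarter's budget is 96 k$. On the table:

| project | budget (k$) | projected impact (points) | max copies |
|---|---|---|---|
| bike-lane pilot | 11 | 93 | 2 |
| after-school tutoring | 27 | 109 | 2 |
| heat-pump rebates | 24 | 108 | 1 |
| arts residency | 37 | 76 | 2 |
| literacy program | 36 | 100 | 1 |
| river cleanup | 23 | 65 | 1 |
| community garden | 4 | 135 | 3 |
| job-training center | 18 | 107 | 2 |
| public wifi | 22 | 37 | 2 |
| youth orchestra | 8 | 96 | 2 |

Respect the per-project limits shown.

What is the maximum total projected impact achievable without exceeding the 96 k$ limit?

999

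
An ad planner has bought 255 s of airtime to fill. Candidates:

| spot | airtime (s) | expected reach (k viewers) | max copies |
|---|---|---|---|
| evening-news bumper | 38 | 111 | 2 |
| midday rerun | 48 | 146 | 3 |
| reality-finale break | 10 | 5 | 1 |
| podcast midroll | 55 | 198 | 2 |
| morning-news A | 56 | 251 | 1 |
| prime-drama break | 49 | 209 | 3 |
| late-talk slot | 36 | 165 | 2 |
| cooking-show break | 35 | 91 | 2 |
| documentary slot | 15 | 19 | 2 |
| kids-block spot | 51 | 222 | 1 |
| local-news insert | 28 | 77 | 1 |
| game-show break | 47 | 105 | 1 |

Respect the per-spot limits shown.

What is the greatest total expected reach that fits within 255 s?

Ranking by ratio (expected reach/s): late-talk slot 4.58, morning-news A 4.48, kids-block spot 4.35.
The ratio heuristic lands on reality-finale break + morning-news A + prime-drama break + 2×late-talk slot + documentary slot + kids-block spot (1036) but leaves 2 s idle.
Dropping reality-finale break and 2×late-talk slot and documentary slot frees 97 s; slotting in 2×prime-drama break (98 s) lifts the total to 1100 at 254 s.
That's the maximum — no swap from here does better than 1100.

1100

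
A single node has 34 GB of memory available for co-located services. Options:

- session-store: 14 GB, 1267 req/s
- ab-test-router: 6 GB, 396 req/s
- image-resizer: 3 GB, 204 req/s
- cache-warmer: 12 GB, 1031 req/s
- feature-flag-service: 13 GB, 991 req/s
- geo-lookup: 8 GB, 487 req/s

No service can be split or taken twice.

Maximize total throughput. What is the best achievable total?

2785

By throughput per GB: session-store 90.50, cache-warmer 85.92, feature-flag-service 76.23, image-resizer 68.00 lead.
The ratio heuristic lands on session-store + image-resizer + cache-warmer (2502) but leaves 5 GB idle.
Replace image-resizer with geo-lookup: the trade gains 283 net, giving 2785 at 34 GB.
The closest alternative, session-store + ab-test-router + cache-warmer, reaches only 2694.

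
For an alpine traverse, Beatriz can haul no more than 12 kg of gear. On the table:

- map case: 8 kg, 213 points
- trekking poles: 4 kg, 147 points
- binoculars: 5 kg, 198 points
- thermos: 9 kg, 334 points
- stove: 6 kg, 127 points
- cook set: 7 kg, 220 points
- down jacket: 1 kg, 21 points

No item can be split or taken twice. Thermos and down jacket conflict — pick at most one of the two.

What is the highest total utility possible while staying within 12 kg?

Greedy by ratio would take trekking poles + binoculars + down jacket: 10 kg used, total 366.
The 5 kg tied up in trekking poles and down jacket is better spent on cook set — total rises to 418 (12 kg).
Next best is trekking poles + cook set + down jacket at 388 (12 kg) — short by 30.

418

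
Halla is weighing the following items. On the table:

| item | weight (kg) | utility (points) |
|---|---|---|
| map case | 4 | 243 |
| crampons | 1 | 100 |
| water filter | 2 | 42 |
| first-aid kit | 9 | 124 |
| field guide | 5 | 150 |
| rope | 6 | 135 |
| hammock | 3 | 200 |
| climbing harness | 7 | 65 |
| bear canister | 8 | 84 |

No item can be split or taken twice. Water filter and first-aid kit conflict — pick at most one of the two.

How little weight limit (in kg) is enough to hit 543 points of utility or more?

8

Need the lightest bundle worth ≥ 543.
map case + crampons + hammock reaches 543 using 8 kg.
No combination under 8 kg hits 543.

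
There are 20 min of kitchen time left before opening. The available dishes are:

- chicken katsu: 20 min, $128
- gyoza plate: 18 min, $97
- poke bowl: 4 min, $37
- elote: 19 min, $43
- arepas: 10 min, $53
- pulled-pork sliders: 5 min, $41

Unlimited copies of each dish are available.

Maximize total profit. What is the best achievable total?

185

Best packing: 5×poke bowl — 20 min, 185 total.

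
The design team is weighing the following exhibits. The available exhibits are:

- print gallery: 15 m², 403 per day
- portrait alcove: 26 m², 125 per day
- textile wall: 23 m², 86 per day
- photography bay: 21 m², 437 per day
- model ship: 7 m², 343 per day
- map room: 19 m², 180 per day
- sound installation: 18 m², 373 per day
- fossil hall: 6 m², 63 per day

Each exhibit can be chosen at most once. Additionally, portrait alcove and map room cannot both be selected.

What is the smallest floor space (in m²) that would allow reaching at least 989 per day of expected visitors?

Look for the lowest-floor combination reaching 989.
Taking print gallery + model ship + sound installation gives 1119 (≥ 989) for 40 m².
Below 40 m² the best achievable stays under 989.

40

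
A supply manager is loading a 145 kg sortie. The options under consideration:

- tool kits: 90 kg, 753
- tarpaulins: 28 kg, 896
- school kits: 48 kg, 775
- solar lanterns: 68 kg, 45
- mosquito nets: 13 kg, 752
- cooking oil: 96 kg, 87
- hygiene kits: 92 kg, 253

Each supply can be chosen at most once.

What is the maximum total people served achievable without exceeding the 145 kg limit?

Tarpaulins + school kits + mosquito nets uses 89 of the 145 kg and totals 2423.

2423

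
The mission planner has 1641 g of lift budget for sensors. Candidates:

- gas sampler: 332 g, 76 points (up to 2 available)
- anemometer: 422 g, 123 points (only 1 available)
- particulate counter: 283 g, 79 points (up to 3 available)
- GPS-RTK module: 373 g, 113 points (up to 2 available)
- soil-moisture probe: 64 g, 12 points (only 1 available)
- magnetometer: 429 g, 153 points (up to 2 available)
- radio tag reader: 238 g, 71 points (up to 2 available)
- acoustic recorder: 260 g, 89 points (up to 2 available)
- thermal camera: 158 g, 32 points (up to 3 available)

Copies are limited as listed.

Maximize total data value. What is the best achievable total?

Ranking by ratio (data value/g): magnetometer 0.36, acoustic recorder 0.34, GPS-RTK module 0.30, radio tag reader 0.30.
The ratio ordering already packs tightly: 2×magnetometer + radio tag reader + 2×acoustic recorder, 1616 g, 555.
Every other selection either busts 1641 g or exceeds an availability limit or fails to beat 555.

555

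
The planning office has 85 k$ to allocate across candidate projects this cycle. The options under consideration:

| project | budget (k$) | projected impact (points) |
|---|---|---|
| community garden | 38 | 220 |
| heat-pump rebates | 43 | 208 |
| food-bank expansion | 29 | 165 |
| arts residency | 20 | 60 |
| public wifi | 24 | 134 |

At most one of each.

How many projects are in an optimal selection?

Optimal total is 428.
community garden + heat-pump rebates hits 428 at 81 k$.
All optima have 2 projects.

2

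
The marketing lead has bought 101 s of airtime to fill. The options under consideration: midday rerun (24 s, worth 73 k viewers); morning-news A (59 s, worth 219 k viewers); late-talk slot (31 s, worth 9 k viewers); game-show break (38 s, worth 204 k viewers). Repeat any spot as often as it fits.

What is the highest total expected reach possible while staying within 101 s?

Ranking by ratio (expected reach/s): game-show break 5.37, morning-news A 3.71, midday rerun 3.04, late-talk slot 0.29.
Best packing: midday rerun + 2×game-show break — 100 s, 481 total.
The spare 1 s is too small for any remaining spot, and no exchange beats 481.

481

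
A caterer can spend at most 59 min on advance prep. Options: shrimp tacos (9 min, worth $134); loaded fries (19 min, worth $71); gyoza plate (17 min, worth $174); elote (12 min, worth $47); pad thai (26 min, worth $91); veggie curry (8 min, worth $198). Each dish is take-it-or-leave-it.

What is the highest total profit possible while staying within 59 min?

Density check — veggie curry 24.75, shrimp tacos 14.89, gyoza plate 10.24, elote 3.92 are the best per min.
A density-first pass picks shrimp tacos + gyoza plate + elote + veggie curry — 553 at 46 min.
The 12 min tied up in elote is better spent on loaded fries — total rises to 577 (53 min).
The closest alternative, shrimp tacos + gyoza plate + elote + veggie curry, reaches only 553.

577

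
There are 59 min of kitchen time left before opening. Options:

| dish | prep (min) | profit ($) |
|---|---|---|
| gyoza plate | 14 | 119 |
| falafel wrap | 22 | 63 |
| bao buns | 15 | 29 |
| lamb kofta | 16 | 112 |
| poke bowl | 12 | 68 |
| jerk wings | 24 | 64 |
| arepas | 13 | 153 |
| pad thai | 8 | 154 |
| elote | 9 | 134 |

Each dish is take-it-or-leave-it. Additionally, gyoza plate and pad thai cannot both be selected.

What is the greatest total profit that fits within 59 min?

By profit per min: pad thai 19.25, elote 14.89, arepas 11.77, gyoza plate 8.50 lead.
Lamb kofta + poke bowl + arepas + pad thai + elote uses 58 of the 59 min and totals 621.
That's the maximum — no feasible swap from here does better than 621.

621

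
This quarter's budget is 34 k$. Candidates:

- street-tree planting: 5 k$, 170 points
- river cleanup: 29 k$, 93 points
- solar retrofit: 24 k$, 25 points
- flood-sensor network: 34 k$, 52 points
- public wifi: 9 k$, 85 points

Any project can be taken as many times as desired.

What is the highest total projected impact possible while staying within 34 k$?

Best packing: 6×street-tree planting — 30 k$, 1020 total.
Every other selection either busts 34 k$ or fails to beat 1020.

1020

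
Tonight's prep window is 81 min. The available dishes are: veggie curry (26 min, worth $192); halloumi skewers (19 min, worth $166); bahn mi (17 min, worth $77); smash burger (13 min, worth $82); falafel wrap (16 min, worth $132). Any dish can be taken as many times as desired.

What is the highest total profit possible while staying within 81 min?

664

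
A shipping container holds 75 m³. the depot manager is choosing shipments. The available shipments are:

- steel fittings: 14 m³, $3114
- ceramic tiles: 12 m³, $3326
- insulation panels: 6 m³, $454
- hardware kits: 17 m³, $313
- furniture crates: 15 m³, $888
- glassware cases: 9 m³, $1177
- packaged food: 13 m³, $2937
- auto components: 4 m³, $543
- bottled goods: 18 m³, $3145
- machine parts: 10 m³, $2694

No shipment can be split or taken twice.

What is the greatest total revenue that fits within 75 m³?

15759

Taking steel fittings + ceramic tiles + packaged food + auto components + bottled goods + machine parts: 71 m³ used, 15759 in revenue.
Every other selection either busts 75 m³ or fails to beat 15759.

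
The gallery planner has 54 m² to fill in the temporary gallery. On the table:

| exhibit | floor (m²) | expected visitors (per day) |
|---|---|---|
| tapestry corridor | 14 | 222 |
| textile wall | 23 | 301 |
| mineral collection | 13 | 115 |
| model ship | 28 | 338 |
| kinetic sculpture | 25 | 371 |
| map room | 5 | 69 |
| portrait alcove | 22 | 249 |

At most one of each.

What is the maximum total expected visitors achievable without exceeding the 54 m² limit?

Ranking by ratio (expected visitors/m²): tapestry corridor 15.86, kinetic sculpture 14.84, map room 13.80.
The ratio heuristic lands on tapestry corridor + kinetic sculpture + map room (662) but leaves 10 m² idle.
The 14 m² tied up in tapestry corridor is better spent on textile wall — total rises to 741 (53 m²).

741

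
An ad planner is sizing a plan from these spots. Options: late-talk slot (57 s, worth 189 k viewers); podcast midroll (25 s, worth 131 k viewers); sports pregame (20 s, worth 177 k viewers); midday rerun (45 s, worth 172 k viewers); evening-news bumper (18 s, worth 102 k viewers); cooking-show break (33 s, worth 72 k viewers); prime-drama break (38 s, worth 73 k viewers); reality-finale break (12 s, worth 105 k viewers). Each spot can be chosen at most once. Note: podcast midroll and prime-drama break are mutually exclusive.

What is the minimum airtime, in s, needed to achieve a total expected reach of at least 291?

Minimise s subject to total expected reach ≥ 291.
podcast midroll + sports pregame reaches 308 using 45 s.
No combination under 45 s hits 291.

45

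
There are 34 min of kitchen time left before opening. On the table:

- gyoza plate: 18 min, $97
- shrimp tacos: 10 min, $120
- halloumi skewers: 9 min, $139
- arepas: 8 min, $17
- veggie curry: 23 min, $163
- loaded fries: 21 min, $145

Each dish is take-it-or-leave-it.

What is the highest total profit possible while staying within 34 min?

302

By profit per min: halloumi skewers 15.44, shrimp tacos 12.00, veggie curry 7.09 lead.
Taking the top-ratio dishes first gives shrimp tacos + halloumi skewers + arepas for 276 (27 min).
The 18 min tied up in shrimp tacos and arepas is better spent on veggie curry — total rises to 302 (32 min).
That's the maximum — no swap from here does better than 302.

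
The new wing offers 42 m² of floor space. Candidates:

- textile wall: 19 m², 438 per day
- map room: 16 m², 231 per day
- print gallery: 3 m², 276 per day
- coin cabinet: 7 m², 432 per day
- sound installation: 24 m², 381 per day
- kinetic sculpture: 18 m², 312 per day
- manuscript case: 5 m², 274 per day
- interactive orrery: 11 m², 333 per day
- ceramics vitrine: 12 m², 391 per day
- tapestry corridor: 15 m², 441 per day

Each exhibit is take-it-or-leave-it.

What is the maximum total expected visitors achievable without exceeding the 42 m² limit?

1814

The ratio heuristic lands on print gallery + coin cabinet + manuscript case + interactive orrery + ceramics vitrine (1706) but leaves 4 m² idle.
The 11 m² tied up in interactive orrery is better spent on tapestry corridor — total rises to 1814 (42 m²).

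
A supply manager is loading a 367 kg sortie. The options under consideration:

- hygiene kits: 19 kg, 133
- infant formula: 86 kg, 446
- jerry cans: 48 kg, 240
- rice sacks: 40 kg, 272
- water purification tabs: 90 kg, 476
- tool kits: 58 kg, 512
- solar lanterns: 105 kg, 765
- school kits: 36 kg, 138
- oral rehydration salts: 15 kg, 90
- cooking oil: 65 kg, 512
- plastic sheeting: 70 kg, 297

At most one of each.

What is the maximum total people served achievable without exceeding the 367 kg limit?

2537

Density check — tool kits 8.83, cooking oil 7.88, solar lanterns 7.29 are the best per kg.
The ratio heuristic lands on hygiene kits + jerry cans + rice sacks + tool kits + solar lanterns + oral rehydration salts + cooking oil (2524) but leaves 17 kg idle.
Replace hygiene kits and jerry cans and oral rehydration salts with water purification tabs: the trade gains 13 net, giving 2537 at 358 kg.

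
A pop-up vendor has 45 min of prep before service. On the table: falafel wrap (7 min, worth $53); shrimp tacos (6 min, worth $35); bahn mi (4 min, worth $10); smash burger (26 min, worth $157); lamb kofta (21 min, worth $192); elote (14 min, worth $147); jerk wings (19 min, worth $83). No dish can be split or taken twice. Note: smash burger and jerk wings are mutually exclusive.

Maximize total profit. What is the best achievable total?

392

Taking falafel wrap + lamb kofta + elote: 42 min used, 392 in profit.
Runner-up shrimp tacos + bahn mi + lamb kofta + elote tops out at 384.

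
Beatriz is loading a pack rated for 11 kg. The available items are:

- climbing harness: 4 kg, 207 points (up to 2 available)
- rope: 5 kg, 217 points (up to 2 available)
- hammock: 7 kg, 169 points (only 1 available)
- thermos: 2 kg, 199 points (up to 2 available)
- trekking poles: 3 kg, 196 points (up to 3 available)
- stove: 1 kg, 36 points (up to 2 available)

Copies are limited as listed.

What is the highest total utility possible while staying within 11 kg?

826

Taking 2×thermos + 2×trekking poles + stove: 11 kg used, 826 in utility.
Nothing else within 11 kg beats 826.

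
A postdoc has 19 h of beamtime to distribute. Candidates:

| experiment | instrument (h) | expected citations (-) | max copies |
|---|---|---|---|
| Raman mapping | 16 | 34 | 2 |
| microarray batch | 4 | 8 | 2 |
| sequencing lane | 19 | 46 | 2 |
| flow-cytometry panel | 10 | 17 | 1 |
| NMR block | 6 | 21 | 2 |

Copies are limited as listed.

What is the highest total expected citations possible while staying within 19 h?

Taking microarray batch + 2×NMR block: 16 h used, 50 in expected citations.
That's the maximum — no swap from here does better than 50.

50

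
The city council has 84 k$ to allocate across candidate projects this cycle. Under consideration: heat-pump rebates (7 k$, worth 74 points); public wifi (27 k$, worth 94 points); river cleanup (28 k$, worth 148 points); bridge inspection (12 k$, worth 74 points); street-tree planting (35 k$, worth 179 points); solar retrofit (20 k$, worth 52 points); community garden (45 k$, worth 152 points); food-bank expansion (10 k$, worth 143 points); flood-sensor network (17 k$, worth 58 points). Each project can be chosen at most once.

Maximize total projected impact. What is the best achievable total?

544

Taking the top-ratio projects first gives heat-pump rebates + public wifi + river cleanup + bridge inspection + food-bank expansion for 533 (84 k$).
Replace public wifi and bridge inspection with street-tree planting: the trade gains 11 net, giving 544 at 80 k$.
Runner-up heat-pump rebates + public wifi + river cleanup + bridge inspection + food-bank expansion tops out at 533.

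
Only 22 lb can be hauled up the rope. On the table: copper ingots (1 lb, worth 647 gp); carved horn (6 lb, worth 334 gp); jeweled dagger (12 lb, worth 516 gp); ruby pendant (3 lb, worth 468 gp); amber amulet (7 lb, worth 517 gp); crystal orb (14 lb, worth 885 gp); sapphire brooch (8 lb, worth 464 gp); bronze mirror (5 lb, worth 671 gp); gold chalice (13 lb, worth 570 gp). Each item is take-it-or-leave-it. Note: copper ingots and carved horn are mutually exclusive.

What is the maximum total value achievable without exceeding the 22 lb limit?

2356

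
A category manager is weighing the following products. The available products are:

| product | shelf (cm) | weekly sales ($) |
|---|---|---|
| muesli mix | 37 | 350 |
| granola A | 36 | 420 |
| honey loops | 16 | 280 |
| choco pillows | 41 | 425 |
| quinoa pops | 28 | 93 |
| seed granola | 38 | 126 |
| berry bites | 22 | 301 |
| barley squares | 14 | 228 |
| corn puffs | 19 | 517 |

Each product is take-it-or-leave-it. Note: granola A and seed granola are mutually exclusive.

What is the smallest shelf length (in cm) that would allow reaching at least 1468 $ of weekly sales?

Minimise cm subject to total weekly sales ≥ 1468.
granola A + honey loops + berry bites + corn puffs reaches 1518 using 93 cm.
Below 93 cm the best achievable stays under 1468.

93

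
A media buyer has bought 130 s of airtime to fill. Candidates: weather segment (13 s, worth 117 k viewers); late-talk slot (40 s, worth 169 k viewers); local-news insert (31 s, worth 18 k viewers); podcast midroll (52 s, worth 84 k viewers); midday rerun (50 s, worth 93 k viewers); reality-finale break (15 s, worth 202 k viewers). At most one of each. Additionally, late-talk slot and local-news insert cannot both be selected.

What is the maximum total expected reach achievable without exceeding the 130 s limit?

581

The ratio ordering already packs tightly: weather segment + late-talk slot + midday rerun + reality-finale break, 118 s, 581.
An exhaustive check of the 64 subsets confirms 581.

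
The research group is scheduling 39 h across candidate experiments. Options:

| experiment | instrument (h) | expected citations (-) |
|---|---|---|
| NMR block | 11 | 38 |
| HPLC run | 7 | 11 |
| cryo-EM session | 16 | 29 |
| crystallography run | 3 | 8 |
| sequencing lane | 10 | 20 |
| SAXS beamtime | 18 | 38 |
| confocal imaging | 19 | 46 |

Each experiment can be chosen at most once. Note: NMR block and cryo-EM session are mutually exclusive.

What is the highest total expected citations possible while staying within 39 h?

96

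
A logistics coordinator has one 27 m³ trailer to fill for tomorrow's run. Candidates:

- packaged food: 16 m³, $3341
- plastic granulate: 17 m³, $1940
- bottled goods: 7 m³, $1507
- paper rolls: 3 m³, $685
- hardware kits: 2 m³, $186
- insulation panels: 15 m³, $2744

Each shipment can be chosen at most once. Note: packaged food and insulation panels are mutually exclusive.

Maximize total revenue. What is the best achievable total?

5533

Ranking by ratio (revenue/m³): paper rolls 228.33, bottled goods 215.29, packaged food 208.81, insulation panels 182.93.
The ratio ordering already packs tightly: packaged food + bottled goods + paper rolls, 26 m³, 5533.
That's the maximum — no feasible swap from here does better than 5533.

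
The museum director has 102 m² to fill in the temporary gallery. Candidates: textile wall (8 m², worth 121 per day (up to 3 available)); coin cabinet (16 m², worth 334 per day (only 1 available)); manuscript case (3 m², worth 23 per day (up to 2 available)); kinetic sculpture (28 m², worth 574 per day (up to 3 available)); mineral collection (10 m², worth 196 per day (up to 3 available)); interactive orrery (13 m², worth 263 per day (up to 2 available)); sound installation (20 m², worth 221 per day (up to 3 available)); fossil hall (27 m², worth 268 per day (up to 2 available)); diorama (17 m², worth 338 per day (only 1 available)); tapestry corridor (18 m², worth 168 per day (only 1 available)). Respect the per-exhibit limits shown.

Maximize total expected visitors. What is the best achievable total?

Filling by ratio: coin cabinet + 3×kinetic sculpture for 2056, with 2 m² left unused.
The 28 m² tied up in kinetic sculpture is better spent on interactive orrery + diorama — total rises to 2083 (102 m²).
No other feasible combination exceeds 2083.

2083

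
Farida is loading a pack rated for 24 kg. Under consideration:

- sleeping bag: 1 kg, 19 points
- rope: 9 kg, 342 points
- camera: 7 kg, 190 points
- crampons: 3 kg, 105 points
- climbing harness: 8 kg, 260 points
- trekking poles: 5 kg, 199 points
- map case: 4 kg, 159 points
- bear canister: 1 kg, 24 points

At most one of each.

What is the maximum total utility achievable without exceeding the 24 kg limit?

866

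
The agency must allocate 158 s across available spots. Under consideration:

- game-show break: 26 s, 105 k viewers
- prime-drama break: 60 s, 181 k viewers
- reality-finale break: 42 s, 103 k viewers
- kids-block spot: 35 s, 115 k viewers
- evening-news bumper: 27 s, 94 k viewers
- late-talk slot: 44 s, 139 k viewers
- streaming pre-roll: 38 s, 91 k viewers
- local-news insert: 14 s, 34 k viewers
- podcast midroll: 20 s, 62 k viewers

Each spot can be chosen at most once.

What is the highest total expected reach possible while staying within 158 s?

Greedy by ratio would take game-show break + kids-block spot + evening-news bumper + late-talk slot + podcast midroll: 152 s used, total 515.
Replace kids-block spot and podcast midroll with prime-drama break: the trade gains 4 net, giving 519 at 157 s.
Every other selection either busts 158 s or fails to beat 519.

519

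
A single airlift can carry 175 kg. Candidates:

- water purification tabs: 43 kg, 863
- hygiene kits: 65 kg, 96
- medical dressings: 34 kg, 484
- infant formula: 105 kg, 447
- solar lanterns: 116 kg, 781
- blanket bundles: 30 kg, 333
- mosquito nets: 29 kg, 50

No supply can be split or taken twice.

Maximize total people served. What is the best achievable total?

Density check — water purification tabs 20.07, medical dressings 14.24, blanket bundles 11.10 are the best per kg.
The ratio heuristic lands on water purification tabs + medical dressings + blanket bundles + mosquito nets (1730) but leaves 39 kg idle.
The 29 kg tied up in mosquito nets is better spent on hygiene kits — total rises to 1776 (172 kg).

1776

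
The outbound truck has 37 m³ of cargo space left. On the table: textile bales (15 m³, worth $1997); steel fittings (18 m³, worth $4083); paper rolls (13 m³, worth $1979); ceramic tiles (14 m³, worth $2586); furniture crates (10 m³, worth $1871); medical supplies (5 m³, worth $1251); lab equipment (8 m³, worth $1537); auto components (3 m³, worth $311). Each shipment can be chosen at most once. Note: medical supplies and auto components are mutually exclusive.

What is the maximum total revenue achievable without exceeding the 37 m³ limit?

Steel fittings + ceramic tiles + medical supplies uses 37 of the 37 m³ and totals 7920.
Runner-up steel fittings + furniture crates + lab equipment tops out at 7491.

7920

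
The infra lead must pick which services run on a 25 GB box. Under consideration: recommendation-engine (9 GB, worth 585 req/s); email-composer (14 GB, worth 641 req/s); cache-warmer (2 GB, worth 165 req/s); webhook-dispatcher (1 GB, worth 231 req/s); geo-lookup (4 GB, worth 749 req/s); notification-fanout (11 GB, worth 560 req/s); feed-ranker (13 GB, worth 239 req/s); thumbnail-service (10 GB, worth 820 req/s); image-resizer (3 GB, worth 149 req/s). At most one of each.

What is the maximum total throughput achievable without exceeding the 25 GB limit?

Density check — webhook-dispatcher 231.00, geo-lookup 187.25, cache-warmer 82.50, thumbnail-service 82.00 are the best per GB.
Greedy by ratio would take cache-warmer + webhook-dispatcher + geo-lookup + thumbnail-service + image-resizer: 20 GB used, total 2114.
The 5 GB tied up in cache-warmer and image-resizer is better spent on recommendation-engine — total rises to 2385 (24 GB).
An exhaustive check of the 512 subsets confirms 2385.

2385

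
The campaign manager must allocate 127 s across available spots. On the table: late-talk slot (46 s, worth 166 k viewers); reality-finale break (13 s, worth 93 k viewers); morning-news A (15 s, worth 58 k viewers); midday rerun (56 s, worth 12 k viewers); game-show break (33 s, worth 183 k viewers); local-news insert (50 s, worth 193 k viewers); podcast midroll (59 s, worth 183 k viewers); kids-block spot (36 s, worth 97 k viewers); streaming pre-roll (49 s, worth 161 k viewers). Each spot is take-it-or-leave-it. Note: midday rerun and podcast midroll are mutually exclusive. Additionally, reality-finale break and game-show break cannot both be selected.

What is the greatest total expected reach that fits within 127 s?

510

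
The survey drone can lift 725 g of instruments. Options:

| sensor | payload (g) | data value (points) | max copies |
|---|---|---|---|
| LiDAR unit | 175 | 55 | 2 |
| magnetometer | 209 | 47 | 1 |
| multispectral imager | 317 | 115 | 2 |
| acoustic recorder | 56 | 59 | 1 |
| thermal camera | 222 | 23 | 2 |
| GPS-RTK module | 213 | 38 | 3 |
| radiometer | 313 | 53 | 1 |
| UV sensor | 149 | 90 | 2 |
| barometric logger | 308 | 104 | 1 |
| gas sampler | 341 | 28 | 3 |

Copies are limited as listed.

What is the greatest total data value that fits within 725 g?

354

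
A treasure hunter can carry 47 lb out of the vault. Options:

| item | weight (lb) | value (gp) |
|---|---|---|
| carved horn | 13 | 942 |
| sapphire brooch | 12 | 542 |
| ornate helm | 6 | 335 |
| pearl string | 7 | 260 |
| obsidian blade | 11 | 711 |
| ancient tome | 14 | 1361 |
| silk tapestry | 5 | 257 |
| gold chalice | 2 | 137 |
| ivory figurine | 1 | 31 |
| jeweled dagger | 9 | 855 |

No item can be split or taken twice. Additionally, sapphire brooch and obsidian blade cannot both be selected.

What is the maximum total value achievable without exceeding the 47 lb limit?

3869

Greedy by ratio would take carved horn + ornate helm + ancient tome + gold chalice + ivory figurine + jeweled dagger: 45 lb used, total 3661.
The 9 lb tied up in ornate helm and gold chalice and ivory figurine is better spent on obsidian blade — total rises to 3869 (47 lb).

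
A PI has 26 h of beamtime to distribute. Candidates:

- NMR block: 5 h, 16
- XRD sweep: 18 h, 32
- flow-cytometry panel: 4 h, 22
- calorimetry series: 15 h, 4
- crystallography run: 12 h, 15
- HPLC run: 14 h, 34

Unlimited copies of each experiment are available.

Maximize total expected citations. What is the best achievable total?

6×flow-cytometry panel uses 24 of the 26 h and totals 132.
No other feasible combination exceeds 132.

132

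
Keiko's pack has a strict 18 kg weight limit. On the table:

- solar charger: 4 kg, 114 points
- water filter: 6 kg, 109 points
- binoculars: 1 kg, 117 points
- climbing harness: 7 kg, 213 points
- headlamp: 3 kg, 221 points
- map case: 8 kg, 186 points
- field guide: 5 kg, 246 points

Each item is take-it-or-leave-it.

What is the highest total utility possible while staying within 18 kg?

Taking binoculars + climbing harness + headlamp + field guide: 16 kg used, 797 in utility.
No other feasible combination exceeds 797.

797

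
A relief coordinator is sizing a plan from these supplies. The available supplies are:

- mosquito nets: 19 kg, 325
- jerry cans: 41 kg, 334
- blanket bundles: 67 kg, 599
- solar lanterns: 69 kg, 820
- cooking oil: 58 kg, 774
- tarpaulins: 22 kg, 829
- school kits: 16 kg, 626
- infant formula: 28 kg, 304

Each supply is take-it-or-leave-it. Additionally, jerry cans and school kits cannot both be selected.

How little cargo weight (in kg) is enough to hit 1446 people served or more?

38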